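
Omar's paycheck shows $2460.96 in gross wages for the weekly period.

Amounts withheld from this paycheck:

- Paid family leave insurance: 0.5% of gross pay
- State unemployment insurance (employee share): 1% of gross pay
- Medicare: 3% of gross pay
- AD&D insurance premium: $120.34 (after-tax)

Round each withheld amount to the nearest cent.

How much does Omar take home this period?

$2229.88

Medicare: $2460.96 × 0.03 = $73.83
Paid family leave insurance: $2460.96 × 0.005 = $12.30
State unemployment insurance (employee share): $2460.96 × 0.01 = $24.61
AD&D insurance premium: $120.34
Total deductions = $73.83 + $12.30 + $24.61 + $120.34 = $231.08
Net pay = $2460.96 − $231.08 = $2229.88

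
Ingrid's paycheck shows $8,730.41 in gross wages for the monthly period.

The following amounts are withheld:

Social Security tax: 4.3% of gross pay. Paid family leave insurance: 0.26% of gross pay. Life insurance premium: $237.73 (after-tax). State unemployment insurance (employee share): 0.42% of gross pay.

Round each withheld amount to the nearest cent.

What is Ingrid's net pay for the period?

State unemployment insurance (employee share): $8,730.41 × 0.0042 = $36.67
Paid family leave insurance: $8,730.41 × 0.0026 = $22.70
Social Security tax: $8,730.41 × 0.043 = $375.41
Life insurance premium: $237.73
Total deductions = $36.67 + $22.70 + $375.41 + $237.73 = $672.51
Net pay = $8,730.41 − $672.51 = $8,057.90

$8,057.90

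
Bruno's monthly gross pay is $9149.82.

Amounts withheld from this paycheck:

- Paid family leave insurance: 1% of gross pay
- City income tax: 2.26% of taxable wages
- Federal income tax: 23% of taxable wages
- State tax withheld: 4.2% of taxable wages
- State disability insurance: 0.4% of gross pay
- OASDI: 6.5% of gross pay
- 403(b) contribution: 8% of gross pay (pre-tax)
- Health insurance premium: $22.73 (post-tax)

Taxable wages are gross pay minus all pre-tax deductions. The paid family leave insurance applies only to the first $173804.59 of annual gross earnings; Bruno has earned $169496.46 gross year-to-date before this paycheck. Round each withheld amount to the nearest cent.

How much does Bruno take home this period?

$5240.79

403(b) contribution: $9149.82 × 0.08 = $731.99
Taxable wages = $9149.82 − $731.99 = $8417.83
State tax withheld: $8417.83 × 0.042 = $353.55
Federal income tax: $8417.83 × 0.23 = $1936.10
City income tax: $8417.83 × 0.0226 = $190.24
State disability insurance: $9149.82 × 0.004 = $36.60
Paid family leave insurance: only $173804.59 − $169496.46 = $4308.13 of this check is subject → $4308.13 × 0.01 = $43.08
OASDI: $9149.82 × 0.065 = $594.74
Health insurance premium: $22.73
Total deductions = $731.99 + $353.55 + $1936.10 + $190.24 + $36.60 + $43.08 + $594.74 + $22.73 = $3909.03
Net pay = $9149.82 − $3909.03 = $5240.79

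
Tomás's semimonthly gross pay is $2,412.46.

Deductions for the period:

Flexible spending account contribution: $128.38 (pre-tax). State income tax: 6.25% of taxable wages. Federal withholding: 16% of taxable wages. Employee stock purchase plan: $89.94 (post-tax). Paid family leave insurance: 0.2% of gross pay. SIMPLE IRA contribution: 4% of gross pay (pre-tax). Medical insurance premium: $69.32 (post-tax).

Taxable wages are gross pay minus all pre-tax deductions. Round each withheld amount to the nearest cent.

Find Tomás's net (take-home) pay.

$1,536.77

Flexible spending account contribution: $128.38
SIMPLE IRA contribution: $2,412.46 × 0.04 = $96.50
Pre-tax total = $128.38 + $96.50 = $224.88
Taxable wages = $2,412.46 − $224.88 = $2,187.58
Federal withholding: $2,187.58 × 0.16 = $350.01
State income tax: $2,187.58 × 0.0625 = $136.72
Paid family leave insurance: $2,412.46 × 0.002 = $4.82
Employee stock purchase plan: $89.94
Medical insurance premium: $69.32
Total deductions = $128.38 + $96.50 + $350.01 + $136.72 + $4.82 + $89.94 + $69.32 = $875.69
Net pay = $2,412.46 − $875.69 = $1,536.77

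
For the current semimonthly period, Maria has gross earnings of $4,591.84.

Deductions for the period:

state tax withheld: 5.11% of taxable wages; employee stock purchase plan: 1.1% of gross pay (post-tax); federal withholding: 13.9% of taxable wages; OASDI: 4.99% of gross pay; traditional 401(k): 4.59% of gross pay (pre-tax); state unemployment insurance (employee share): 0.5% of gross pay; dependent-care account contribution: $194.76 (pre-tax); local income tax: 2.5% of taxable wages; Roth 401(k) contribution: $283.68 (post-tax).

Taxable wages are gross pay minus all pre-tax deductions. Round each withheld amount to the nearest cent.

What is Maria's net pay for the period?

Traditional 401(k): $4,591.84 × 0.0459 = $210.77
Dependent-care account contribution: $194.76
Pre-tax total = $210.77 + $194.76 = $405.53
Taxable wages = $4,591.84 − $405.53 = $4,186.31
State tax withheld: $4,186.31 × 0.0511 = $213.92
Local income tax: $4,186.31 × 0.025 = $104.66
Federal withholding: $4,186.31 × 0.139 = $581.90
OASDI: $4,591.84 × 0.0499 = $229.13
State unemployment insurance (employee share): $4,591.84 × 0.005 = $22.96
Employee stock purchase plan: $4,591.84 × 0.011 = $50.51
Roth 401(k) contribution: $283.68
Total deductions = $210.77 + $194.76 + $213.92 + $104.66 + $581.90 + $229.13 + $22.96 + $50.51 + $283.68 = $1,892.29
Net pay = $4,591.84 − $1,892.29 = $2,699.55

$2,699.55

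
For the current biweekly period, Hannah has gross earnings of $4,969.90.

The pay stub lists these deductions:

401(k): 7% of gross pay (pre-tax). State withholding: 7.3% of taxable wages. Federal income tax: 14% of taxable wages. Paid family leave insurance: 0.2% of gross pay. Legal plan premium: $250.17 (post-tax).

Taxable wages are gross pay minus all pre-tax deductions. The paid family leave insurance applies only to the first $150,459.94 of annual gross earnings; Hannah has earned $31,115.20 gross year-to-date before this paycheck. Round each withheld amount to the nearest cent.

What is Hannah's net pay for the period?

401(k): $4,969.90 × 0.07 = $347.89
Taxable wages = $4,969.90 − $347.89 = $4,622.01
Federal income tax: $4,622.01 × 0.14 = $647.08
State withholding: $4,622.01 × 0.073 = $337.41
Paid family leave insurance: cap not yet reached, full $4,969.90 is subject → $4,969.90 × 0.002 = $9.94
Legal plan premium: $250.17
Total deductions = $347.89 + $647.08 + $337.41 + $9.94 + $250.17 = $1,592.49
Net pay = $4,969.90 − $1,592.49 = $3,377.41

$3,377.41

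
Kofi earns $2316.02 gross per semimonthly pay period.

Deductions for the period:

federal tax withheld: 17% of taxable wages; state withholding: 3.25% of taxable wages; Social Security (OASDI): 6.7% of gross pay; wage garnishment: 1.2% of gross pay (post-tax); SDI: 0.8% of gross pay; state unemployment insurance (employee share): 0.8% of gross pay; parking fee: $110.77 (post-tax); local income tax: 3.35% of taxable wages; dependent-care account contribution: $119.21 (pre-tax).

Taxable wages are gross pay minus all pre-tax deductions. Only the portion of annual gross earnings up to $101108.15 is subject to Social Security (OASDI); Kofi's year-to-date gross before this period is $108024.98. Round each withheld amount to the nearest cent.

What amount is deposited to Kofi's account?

$1502.74

Dependent-care account contribution: $119.21
Taxable wages = $2316.02 − $119.21 = $2196.81
Federal tax withheld: $2196.81 × 0.17 = $373.46
State withholding: $2196.81 × 0.0325 = $71.40
Local income tax: $2196.81 × 0.0335 = $73.59
Social Security (OASDI): annual cap $101108.15 already reached (YTD $108024.98), so $0.00
State unemployment insurance (employee share): $2316.02 × 0.008 = $18.53
SDI: $2316.02 × 0.008 = $18.53
Parking fee: $110.77
Wage garnishment: $2316.02 × 0.012 = $27.79
Total deductions = $119.21 + $373.46 + $71.40 + $73.59 + $0.00 + $18.53 + $18.53 + $110.77 + $27.79 = $813.28
Net pay = $2316.02 − $813.28 = $1502.74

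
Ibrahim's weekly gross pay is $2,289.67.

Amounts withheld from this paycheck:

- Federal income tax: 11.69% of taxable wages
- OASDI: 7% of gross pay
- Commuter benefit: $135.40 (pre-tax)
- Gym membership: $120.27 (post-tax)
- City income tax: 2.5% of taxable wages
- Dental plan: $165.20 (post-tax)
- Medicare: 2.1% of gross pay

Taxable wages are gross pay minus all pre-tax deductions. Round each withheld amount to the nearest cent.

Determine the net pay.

Commuter benefit: $135.40
Taxable wages = $2,289.67 − $135.40 = $2,154.27
Federal income tax: $2,154.27 × 0.1169 = $251.83
City income tax: $2,154.27 × 0.025 = $53.86
Medicare: $2,289.67 × 0.021 = $48.08
OASDI: $2,289.67 × 0.07 = $160.28
Dental plan: $165.20
Gym membership: $120.27
Total deductions = $135.40 + $251.83 + $53.86 + $48.08 + $160.28 + $165.20 + $120.27 = $934.92
Net pay = $2,289.67 − $934.92 = $1,354.75

$1,354.75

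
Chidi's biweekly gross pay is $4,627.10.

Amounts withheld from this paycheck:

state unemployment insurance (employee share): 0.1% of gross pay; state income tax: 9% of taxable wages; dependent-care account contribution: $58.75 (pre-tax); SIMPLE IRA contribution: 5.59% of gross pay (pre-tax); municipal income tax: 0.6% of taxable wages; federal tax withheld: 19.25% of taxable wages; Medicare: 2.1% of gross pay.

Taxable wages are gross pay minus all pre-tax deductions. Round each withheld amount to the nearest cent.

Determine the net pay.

SIMPLE IRA contribution: $4,627.10 × 0.0559 = $258.65
Dependent-care account contribution: $58.75
Pre-tax total = $258.65 + $58.75 = $317.40
Taxable wages = $4,627.10 − $317.40 = $4,309.70
Municipal income tax: $4,309.70 × 0.006 = $25.86
State income tax: $4,309.70 × 0.09 = $387.87
Federal tax withheld: $4,309.70 × 0.1925 = $829.62
State unemployment insurance (employee share): $4,627.10 × 0.001 = $4.63
Medicare: $4,627.10 × 0.021 = $97.17
Total deductions = $258.65 + $58.75 + $25.86 + $387.87 + $829.62 + $4.63 + $97.17 = $1,662.55
Net pay = $4,627.10 − $1,662.55 = $2,964.55

$2,964.55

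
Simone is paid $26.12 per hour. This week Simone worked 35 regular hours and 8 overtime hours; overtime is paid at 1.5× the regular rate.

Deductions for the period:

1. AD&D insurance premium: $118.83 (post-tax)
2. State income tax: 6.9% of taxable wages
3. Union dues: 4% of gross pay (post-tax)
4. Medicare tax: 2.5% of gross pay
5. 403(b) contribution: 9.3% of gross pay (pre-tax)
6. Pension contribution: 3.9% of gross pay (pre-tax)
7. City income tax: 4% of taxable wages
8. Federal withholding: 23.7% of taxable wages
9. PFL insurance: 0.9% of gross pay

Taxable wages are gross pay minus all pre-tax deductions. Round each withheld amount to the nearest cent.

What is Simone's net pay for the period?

$487.22

Regular pay: 35 × $26.12 = $914.20
Overtime pay: 8 × $26.12 × 1.5 = $313.44
Gross pay = $914.20 + $313.44 = $1,227.64
Pension contribution: $1,227.64 × 0.039 = $47.88
403(b) contribution: $1,227.64 × 0.093 = $114.17
Pre-tax total = $47.88 + $114.17 = $162.05
Taxable wages = $1,227.64 − $162.05 = $1,065.59
Federal withholding: $1,065.59 × 0.237 = $252.54
State income tax: $1,065.59 × 0.069 = $73.53
City income tax: $1,065.59 × 0.04 = $42.62
Medicare tax: $1,227.64 × 0.025 = $30.69
PFL insurance: $1,227.64 × 0.009 = $11.05
Union dues: $1,227.64 × 0.04 = $49.11
AD&D insurance premium: $118.83
Total deductions = $47.88 + $114.17 + $252.54 + $73.53 + $42.62 + $30.69 + $11.05 + $49.11 + $118.83 = $740.42
Net pay = $1,227.64 − $740.42 = $487.22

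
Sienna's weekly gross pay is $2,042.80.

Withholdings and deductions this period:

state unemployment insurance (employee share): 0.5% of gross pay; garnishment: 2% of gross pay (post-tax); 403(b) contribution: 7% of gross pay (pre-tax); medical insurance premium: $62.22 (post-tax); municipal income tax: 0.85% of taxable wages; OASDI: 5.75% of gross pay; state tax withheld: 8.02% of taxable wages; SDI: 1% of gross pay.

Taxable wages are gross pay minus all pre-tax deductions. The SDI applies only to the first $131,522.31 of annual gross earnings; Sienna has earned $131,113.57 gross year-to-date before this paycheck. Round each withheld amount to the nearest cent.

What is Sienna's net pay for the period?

$1,496.45

403(b) contribution: $2,042.80 × 0.07 = $143.00
Taxable wages = $2,042.80 − $143.00 = $1,899.80
Municipal income tax: $1,899.80 × 0.0085 = $16.15
State tax withheld: $1,899.80 × 0.0802 = $152.36
OASDI: $2,042.80 × 0.0575 = $117.46
SDI: only $131,522.31 − $131,113.57 = $408.74 of this check is subject → $408.74 × 0.01 = $4.09
State unemployment insurance (employee share): $2,042.80 × 0.005 = $10.21
Garnishment: $2,042.80 × 0.02 = $40.86
Medical insurance premium: $62.22
Total deductions = $143.00 + $16.15 + $152.36 + $117.46 + $4.09 + $10.21 + $40.86 + $62.22 = $546.35
Net pay = $2,042.80 − $546.35 = $1,496.45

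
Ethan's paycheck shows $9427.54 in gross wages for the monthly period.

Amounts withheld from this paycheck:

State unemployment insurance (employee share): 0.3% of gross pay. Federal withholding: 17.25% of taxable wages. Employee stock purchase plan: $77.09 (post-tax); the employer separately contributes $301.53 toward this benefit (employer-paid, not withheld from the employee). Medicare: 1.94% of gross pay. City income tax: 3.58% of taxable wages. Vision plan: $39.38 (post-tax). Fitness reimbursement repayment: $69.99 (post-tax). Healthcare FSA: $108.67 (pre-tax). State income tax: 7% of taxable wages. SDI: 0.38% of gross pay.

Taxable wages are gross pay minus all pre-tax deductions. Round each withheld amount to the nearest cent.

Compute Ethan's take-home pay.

$6291.97

Healthcare FSA: $108.67
Taxable wages = $9427.54 − $108.67 = $9318.87
City income tax: $9318.87 × 0.0358 = $333.62
Federal withholding: $9318.87 × 0.1725 = $1607.51
State income tax: $9318.87 × 0.07 = $652.32
Medicare: $9427.54 × 0.0194 = $182.89
SDI: $9427.54 × 0.0038 = $35.82
State unemployment insurance (employee share): $9427.54 × 0.003 = $28.28
Employee stock purchase plan: $77.09
Vision plan: $39.38
Fitness reimbursement repayment: $69.99
(Employer's $301.53 toward employee stock purchase plan is not withheld from the employee.)
Total deductions = $108.67 + $333.62 + $1607.51 + $652.32 + $182.89 + $35.82 + $28.28 + $77.09 + $39.38 + $69.99 = $3135.57
Net pay = $9427.54 − $3135.57 = $6291.97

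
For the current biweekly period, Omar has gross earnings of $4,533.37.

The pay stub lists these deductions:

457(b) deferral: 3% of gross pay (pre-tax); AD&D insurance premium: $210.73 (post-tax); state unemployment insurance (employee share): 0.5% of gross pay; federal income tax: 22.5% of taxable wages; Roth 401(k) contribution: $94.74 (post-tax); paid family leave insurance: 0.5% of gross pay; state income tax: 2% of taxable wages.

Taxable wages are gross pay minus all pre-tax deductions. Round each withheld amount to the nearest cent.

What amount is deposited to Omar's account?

457(b) deferral: $4,533.37 × 0.03 = $136.00
Taxable wages = $4,533.37 − $136.00 = $4,397.37
State income tax: $4,397.37 × 0.02 = $87.95
Federal income tax: $4,397.37 × 0.225 = $989.41
State unemployment insurance (employee share): $4,533.37 × 0.005 = $22.67
Paid family leave insurance: $4,533.37 × 0.005 = $22.67
Roth 401(k) contribution: $94.74
AD&D insurance premium: $210.73
Total deductions = $136.00 + $87.95 + $989.41 + $22.67 + $22.67 + $94.74 + $210.73 = $1,564.17
Net pay = $4,533.37 − $1,564.17 = $2,969.20

$2,969.20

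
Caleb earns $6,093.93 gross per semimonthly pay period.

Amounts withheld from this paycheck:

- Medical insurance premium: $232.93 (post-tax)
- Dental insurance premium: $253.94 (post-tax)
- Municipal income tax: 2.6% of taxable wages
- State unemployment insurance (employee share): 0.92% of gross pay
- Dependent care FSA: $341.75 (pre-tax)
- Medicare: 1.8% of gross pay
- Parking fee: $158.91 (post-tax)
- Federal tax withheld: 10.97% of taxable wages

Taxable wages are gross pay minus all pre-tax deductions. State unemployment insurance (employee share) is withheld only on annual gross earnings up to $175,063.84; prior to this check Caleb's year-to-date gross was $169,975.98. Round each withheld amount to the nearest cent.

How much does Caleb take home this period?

$4,169.33

Dependent care FSA: $341.75
Taxable wages = $6,093.93 − $341.75 = $5,752.18
Municipal income tax: $5,752.18 × 0.026 = $149.56
Federal tax withheld: $5,752.18 × 0.1097 = $631.01
State unemployment insurance (employee share): only $175,063.84 − $169,975.98 = $5,087.86 of this check is subject → $5,087.86 × 0.0092 = $46.81
Medicare: $6,093.93 × 0.018 = $109.69
Parking fee: $158.91
Medical insurance premium: $232.93
Dental insurance premium: $253.94
Total deductions = $341.75 + $149.56 + $631.01 + $46.81 + $109.69 + $158.91 + $232.93 + $253.94 = $1,924.60
Net pay = $6,093.93 − $1,924.60 = $4,169.33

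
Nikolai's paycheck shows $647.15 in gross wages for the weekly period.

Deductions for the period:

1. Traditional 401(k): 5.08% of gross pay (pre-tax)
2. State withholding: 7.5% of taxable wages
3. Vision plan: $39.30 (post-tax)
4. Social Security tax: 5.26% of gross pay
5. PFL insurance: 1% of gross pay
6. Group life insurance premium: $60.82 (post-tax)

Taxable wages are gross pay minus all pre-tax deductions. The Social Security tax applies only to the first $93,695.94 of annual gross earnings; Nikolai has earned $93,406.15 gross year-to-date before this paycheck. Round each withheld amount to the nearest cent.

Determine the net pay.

Traditional 401(k): $647.15 × 0.0508 = $32.88
Taxable wages = $647.15 − $32.88 = $614.27
State withholding: $614.27 × 0.075 = $46.07
Social Security tax: only $93,695.94 − $93,406.15 = $289.79 of this check is subject → $289.79 × 0.0526 = $15.24
PFL insurance: $647.15 × 0.01 = $6.47
Vision plan: $39.30
Group life insurance premium: $60.82
Total deductions = $32.88 + $46.07 + $15.24 + $6.47 + $39.30 + $60.82 = $200.78
Net pay = $647.15 − $200.78 = $446.37

$446.37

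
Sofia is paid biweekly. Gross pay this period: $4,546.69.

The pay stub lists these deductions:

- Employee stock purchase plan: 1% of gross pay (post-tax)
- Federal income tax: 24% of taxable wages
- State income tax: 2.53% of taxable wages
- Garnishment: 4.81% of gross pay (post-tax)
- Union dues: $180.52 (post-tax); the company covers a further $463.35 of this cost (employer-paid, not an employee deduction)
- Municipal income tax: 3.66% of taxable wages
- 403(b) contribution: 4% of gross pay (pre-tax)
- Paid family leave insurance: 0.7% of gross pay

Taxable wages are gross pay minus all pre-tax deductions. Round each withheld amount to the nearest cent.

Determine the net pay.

$2,570.56

403(b) contribution: $4,546.69 × 0.04 = $181.87
Taxable wages = $4,546.69 − $181.87 = $4,364.82
Municipal income tax: $4,364.82 × 0.0366 = $159.75
State income tax: $4,364.82 × 0.0253 = $110.43
Federal income tax: $4,364.82 × 0.24 = $1,047.56
Paid family leave insurance: $4,546.69 × 0.007 = $31.83
Union dues: $180.52
Employee stock purchase plan: $4,546.69 × 0.01 = $45.47
Garnishment: $4,546.69 × 0.0481 = $218.70
(Employer's $463.35 toward union dues is not withheld from the employee.)
Total deductions = $181.87 + $159.75 + $110.43 + $1,047.56 + $31.83 + $180.52 + $45.47 + $218.70 = $1,976.13
Net pay = $4,546.69 − $1,976.13 = $2,570.56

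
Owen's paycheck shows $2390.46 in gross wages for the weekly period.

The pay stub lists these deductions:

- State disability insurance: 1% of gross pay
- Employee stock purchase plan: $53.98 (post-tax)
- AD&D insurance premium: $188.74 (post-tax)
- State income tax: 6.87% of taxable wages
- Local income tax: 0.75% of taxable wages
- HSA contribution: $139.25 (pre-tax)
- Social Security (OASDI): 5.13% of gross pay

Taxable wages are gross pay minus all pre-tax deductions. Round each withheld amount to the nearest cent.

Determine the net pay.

$1690.42

HSA contribution: $139.25
Taxable wages = $2390.46 − $139.25 = $2251.21
State income tax: $2251.21 × 0.0687 = $154.66
Local income tax: $2251.21 × 0.0075 = $16.88
State disability insurance: $2390.46 × 0.01 = $23.90
Social Security (OASDI): $2390.46 × 0.0513 = $122.63
Employee stock purchase plan: $53.98
AD&D insurance premium: $188.74
Total deductions = $139.25 + $154.66 + $16.88 + $23.90 + $122.63 + $53.98 + $188.74 = $700.04
Net pay = $2390.46 − $700.04 = $1690.42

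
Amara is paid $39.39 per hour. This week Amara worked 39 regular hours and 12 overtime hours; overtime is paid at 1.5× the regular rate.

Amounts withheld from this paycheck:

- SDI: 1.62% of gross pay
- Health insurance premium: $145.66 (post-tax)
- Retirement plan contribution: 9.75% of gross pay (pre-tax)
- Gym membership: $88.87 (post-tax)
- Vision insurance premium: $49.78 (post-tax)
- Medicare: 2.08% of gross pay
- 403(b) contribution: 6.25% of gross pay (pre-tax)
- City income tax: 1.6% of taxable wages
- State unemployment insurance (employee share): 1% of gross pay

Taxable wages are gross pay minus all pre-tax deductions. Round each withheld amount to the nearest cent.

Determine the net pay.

$1,465.98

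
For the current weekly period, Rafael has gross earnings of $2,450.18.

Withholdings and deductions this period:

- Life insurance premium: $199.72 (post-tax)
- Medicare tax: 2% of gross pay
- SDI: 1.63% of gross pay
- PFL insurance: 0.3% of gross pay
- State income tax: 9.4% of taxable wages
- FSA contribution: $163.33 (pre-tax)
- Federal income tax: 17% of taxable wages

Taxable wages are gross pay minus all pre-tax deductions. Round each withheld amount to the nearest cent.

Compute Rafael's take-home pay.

FSA contribution: $163.33
Taxable wages = $2,450.18 − $163.33 = $2,286.85
Federal income tax: $2,286.85 × 0.17 = $388.76
State income tax: $2,286.85 × 0.094 = $214.96
Medicare tax: $2,450.18 × 0.02 = $49.00
PFL insurance: $2,450.18 × 0.003 = $7.35
SDI: $2,450.18 × 0.0163 = $39.94
Life insurance premium: $199.72
Total deductions = $163.33 + $388.76 + $214.96 + $49.00 + $7.35 + $39.94 + $199.72 = $1,063.06
Net pay = $2,450.18 − $1,063.06 = $1,387.12

$1,387.12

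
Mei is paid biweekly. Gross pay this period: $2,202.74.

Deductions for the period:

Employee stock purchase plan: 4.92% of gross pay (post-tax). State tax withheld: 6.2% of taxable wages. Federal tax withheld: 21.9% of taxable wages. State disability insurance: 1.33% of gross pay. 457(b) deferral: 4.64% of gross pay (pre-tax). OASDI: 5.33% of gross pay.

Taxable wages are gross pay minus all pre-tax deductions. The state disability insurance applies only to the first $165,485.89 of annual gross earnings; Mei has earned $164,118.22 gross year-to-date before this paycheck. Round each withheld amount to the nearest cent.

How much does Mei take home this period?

$1,266.31

457(b) deferral: $2,202.74 × 0.0464 = $102.21
Taxable wages = $2,202.74 − $102.21 = $2,100.53
State tax withheld: $2,100.53 × 0.062 = $130.23
Federal tax withheld: $2,100.53 × 0.219 = $460.02
OASDI: $2,202.74 × 0.0533 = $117.41
State disability insurance: only $165,485.89 − $164,118.22 = $1,367.67 of this check is subject → $1,367.67 × 0.0133 = $18.19
Employee stock purchase plan: $2,202.74 × 0.0492 = $108.37
Total deductions = $102.21 + $130.23 + $460.02 + $117.41 + $18.19 + $108.37 = $936.43
Net pay = $2,202.74 − $936.43 = $1,266.31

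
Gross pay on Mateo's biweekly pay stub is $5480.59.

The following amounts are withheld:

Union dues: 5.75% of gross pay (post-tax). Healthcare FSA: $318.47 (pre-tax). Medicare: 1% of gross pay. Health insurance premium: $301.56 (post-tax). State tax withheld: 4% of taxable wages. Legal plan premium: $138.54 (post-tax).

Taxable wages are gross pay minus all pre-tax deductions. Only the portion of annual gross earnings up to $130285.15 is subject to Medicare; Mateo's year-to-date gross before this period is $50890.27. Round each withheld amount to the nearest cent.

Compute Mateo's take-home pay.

Healthcare FSA: $318.47
Taxable wages = $5480.59 − $318.47 = $5162.12
State tax withheld: $5162.12 × 0.04 = $206.48
Medicare: cap not yet reached, full $5480.59 is subject → $5480.59 × 0.01 = $54.81
Union dues: $5480.59 × 0.0575 = $315.13
Legal plan premium: $138.54
Health insurance premium: $301.56
Total deductions = $318.47 + $206.48 + $54.81 + $315.13 + $138.54 + $301.56 = $1334.99
Net pay = $5480.59 − $1334.99 = $4145.60

$4145.60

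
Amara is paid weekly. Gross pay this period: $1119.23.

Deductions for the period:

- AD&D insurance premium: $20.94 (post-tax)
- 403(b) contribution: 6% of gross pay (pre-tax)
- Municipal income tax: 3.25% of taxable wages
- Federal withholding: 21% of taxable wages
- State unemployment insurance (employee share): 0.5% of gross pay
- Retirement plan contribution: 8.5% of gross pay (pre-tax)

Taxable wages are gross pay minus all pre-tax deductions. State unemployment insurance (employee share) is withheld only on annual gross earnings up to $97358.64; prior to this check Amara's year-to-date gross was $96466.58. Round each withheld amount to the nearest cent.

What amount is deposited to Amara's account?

$699.49

403(b) contribution: $1119.23 × 0.06 = $67.15
Retirement plan contribution: $1119.23 × 0.085 = $95.13
Pre-tax total = $67.15 + $95.13 = $162.28
Taxable wages = $1119.23 − $162.28 = $956.95
Municipal income tax: $956.95 × 0.0325 = $31.10
Federal withholding: $956.95 × 0.21 = $200.96
State unemployment insurance (employee share): only $97358.64 − $96466.58 = $892.06 of this check is subject → $892.06 × 0.005 = $4.46
AD&D insurance premium: $20.94
Total deductions = $67.15 + $95.13 + $31.10 + $200.96 + $4.46 + $20.94 = $419.74
Net pay = $1119.23 − $419.74 = $699.49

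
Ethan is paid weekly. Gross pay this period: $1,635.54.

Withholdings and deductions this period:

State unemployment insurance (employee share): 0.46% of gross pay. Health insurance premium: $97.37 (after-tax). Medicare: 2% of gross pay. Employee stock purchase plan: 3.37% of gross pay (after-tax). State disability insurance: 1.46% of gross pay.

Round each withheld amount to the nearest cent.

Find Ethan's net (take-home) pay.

State disability insurance: $1,635.54 × 0.0146 = $23.88
State unemployment insurance (employee share): $1,635.54 × 0.0046 = $7.52
Medicare: $1,635.54 × 0.02 = $32.71
Employee stock purchase plan: $1,635.54 × 0.0337 = $55.12
Health insurance premium: $97.37
Total deductions = $23.88 + $7.52 + $32.71 + $55.12 + $97.37 = $216.60
Net pay = $1,635.54 − $216.60 = $1,418.94

$1,418.94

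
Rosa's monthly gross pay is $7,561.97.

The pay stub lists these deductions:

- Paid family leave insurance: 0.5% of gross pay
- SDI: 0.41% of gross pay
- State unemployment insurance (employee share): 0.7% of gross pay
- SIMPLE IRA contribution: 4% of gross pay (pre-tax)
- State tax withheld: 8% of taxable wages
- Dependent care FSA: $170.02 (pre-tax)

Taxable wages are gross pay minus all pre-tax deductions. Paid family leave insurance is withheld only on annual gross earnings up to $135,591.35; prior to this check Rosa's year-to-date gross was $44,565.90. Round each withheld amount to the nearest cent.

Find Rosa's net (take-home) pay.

$6,400.57

Dependent care FSA: $170.02
SIMPLE IRA contribution: $7,561.97 × 0.04 = $302.48
Pre-tax total = $170.02 + $302.48 = $472.50
Taxable wages = $7,561.97 − $472.50 = $7,089.47
State tax withheld: $7,089.47 × 0.08 = $567.16
State unemployment insurance (employee share): $7,561.97 × 0.007 = $52.93
Paid family leave insurance: cap not yet reached, full $7,561.97 is subject → $7,561.97 × 0.005 = $37.81
SDI: $7,561.97 × 0.0041 = $31.00
Total deductions = $170.02 + $302.48 + $567.16 + $52.93 + $37.81 + $31.00 = $1,161.40
Net pay = $7,561.97 − $1,161.40 = $6,400.57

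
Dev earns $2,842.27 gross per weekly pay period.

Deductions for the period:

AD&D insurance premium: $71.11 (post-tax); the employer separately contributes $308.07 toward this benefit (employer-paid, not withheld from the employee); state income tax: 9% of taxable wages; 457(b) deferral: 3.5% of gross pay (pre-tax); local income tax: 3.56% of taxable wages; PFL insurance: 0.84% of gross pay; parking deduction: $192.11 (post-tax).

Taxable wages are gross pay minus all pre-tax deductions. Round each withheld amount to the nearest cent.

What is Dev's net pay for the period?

457(b) deferral: $2,842.27 × 0.035 = $99.48
Taxable wages = $2,842.27 − $99.48 = $2,742.79
State income tax: $2,742.79 × 0.09 = $246.85
Local income tax: $2,742.79 × 0.0356 = $97.64
PFL insurance: $2,842.27 × 0.0084 = $23.88
AD&D insurance premium: $71.11
Parking deduction: $192.11
(Employer's $308.07 toward AD&D insurance premium is not withheld from the employee.)
Total deductions = $99.48 + $246.85 + $97.64 + $23.88 + $71.11 + $192.11 = $731.07
Net pay = $2,842.27 − $731.07 = $2,111.20

$2,111.20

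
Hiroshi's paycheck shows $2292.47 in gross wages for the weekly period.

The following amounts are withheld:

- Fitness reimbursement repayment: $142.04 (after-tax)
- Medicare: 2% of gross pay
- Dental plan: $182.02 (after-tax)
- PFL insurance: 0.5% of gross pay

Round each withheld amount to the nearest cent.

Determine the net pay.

$1911.10

PFL insurance: $2292.47 × 0.005 = $11.46
Medicare: $2292.47 × 0.02 = $45.85
Fitness reimbursement repayment: $142.04
Dental plan: $182.02
Total deductions = $11.46 + $45.85 + $142.04 + $182.02 = $381.37
Net pay = $2292.47 − $381.37 = $1911.10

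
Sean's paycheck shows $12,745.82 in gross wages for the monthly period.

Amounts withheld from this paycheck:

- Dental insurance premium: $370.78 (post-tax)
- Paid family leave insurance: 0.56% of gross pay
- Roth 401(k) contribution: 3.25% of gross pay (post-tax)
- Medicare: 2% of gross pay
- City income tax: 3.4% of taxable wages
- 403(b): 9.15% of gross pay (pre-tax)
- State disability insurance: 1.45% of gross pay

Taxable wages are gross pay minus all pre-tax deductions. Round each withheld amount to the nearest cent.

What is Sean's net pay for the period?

403(b): $12,745.82 × 0.0915 = $1,166.24
Taxable wages = $12,745.82 − $1,166.24 = $11,579.58
City income tax: $11,579.58 × 0.034 = $393.71
State disability insurance: $12,745.82 × 0.0145 = $184.81
Medicare: $12,745.82 × 0.02 = $254.92
Paid family leave insurance: $12,745.82 × 0.0056 = $71.38
Dental insurance premium: $370.78
Roth 401(k) contribution: $12,745.82 × 0.0325 = $414.24
Total deductions = $1,166.24 + $393.71 + $184.81 + $254.92 + $71.38 + $370.78 + $414.24 = $2,856.08
Net pay = $12,745.82 − $2,856.08 = $9,889.74

$9,889.74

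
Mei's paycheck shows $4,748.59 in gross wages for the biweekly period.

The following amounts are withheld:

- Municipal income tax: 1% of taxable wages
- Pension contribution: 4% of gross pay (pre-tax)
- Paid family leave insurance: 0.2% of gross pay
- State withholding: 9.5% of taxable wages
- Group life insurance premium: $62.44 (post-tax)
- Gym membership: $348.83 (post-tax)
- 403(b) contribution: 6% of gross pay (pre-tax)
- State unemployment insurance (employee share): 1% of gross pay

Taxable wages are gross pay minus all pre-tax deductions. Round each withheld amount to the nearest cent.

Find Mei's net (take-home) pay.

$3,356.73

403(b) contribution: $4,748.59 × 0.06 = $284.92
Pension contribution: $4,748.59 × 0.04 = $189.94
Pre-tax total = $284.92 + $189.94 = $474.86
Taxable wages = $4,748.59 − $474.86 = $4,273.73
State withholding: $4,273.73 × 0.095 = $406.00
Municipal income tax: $4,273.73 × 0.01 = $42.74
Paid family leave insurance: $4,748.59 × 0.002 = $9.50
State unemployment insurance (employee share): $4,748.59 × 0.01 = $47.49
Gym membership: $348.83
Group life insurance premium: $62.44
Total deductions = $284.92 + $189.94 + $406.00 + $42.74 + $9.50 + $47.49 + $348.83 + $62.44 = $1,391.86
Net pay = $4,748.59 − $1,391.86 = $3,356.73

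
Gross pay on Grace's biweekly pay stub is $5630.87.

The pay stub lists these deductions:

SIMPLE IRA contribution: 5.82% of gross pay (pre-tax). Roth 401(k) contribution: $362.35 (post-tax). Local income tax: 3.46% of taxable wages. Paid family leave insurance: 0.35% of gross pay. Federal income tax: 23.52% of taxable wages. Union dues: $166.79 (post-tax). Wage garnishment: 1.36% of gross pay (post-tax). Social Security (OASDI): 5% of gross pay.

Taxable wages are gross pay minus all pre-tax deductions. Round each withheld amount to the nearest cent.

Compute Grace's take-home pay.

SIMPLE IRA contribution: $5630.87 × 0.0582 = $327.72
Taxable wages = $5630.87 − $327.72 = $5303.15
Local income tax: $5303.15 × 0.0346 = $183.49
Federal income tax: $5303.15 × 0.2352 = $1247.30
Paid family leave insurance: $5630.87 × 0.0035 = $19.71
Social Security (OASDI): $5630.87 × 0.05 = $281.54
Wage garnishment: $5630.87 × 0.0136 = $76.58
Roth 401(k) contribution: $362.35
Union dues: $166.79
Total deductions = $327.72 + $183.49 + $1247.30 + $19.71 + $281.54 + $76.58 + $362.35 + $166.79 = $2665.48
Net pay = $5630.87 − $2665.48 = $2965.39

$2965.39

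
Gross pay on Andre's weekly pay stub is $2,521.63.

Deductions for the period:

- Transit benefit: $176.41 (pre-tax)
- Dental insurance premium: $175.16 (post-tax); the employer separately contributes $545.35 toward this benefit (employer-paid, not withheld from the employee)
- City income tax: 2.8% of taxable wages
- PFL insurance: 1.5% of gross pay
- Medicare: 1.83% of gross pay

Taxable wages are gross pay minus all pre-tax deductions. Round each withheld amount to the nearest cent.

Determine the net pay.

$2,020.42

Transit benefit: $176.41
Taxable wages = $2,521.63 − $176.41 = $2,345.22
City income tax: $2,345.22 × 0.028 = $65.67
PFL insurance: $2,521.63 × 0.015 = $37.82
Medicare: $2,521.63 × 0.0183 = $46.15
Dental insurance premium: $175.16
(Employer's $545.35 toward dental insurance premium is not withheld from the employee.)
Total deductions = $176.41 + $65.67 + $37.82 + $46.15 + $175.16 = $501.21
Net pay = $2,521.63 − $501.21 = $2,020.42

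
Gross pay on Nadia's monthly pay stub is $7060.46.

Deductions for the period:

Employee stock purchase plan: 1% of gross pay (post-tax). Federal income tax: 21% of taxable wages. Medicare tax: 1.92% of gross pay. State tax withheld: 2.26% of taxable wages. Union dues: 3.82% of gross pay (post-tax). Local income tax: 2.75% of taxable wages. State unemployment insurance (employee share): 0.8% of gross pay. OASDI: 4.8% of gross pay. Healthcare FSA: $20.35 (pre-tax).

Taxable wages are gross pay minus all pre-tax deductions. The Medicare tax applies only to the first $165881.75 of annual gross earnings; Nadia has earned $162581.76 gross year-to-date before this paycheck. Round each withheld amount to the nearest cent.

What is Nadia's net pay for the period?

$4409.93

Healthcare FSA: $20.35
Taxable wages = $7060.46 − $20.35 = $7040.11
State tax withheld: $7040.11 × 0.0226 = $159.11
Federal income tax: $7040.11 × 0.21 = $1478.42
Local income tax: $7040.11 × 0.0275 = $193.60
OASDI: $7060.46 × 0.048 = $338.90
State unemployment insurance (employee share): $7060.46 × 0.008 = $56.48
Medicare tax: only $165881.75 − $162581.76 = $3299.99 of this check is subject → $3299.99 × 0.0192 = $63.36
Union dues: $7060.46 × 0.0382 = $269.71
Employee stock purchase plan: $7060.46 × 0.01 = $70.60
Total deductions = $20.35 + $159.11 + $1478.42 + $193.60 + $338.90 + $56.48 + $63.36 + $269.71 + $70.60 = $2650.53
Net pay = $7060.46 − $2650.53 = $4409.93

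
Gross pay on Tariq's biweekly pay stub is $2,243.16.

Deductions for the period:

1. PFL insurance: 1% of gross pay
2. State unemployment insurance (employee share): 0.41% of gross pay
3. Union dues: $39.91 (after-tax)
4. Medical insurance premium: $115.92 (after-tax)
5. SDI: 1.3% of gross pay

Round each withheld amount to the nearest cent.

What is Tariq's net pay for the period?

$2,026.54

SDI: $2,243.16 × 0.013 = $29.16
PFL insurance: $2,243.16 × 0.01 = $22.43
State unemployment insurance (employee share): $2,243.16 × 0.0041 = $9.20
Union dues: $39.91
Medical insurance premium: $115.92
Total deductions = $29.16 + $22.43 + $9.20 + $39.91 + $115.92 = $216.62
Net pay = $2,243.16 − $216.62 = $2,026.54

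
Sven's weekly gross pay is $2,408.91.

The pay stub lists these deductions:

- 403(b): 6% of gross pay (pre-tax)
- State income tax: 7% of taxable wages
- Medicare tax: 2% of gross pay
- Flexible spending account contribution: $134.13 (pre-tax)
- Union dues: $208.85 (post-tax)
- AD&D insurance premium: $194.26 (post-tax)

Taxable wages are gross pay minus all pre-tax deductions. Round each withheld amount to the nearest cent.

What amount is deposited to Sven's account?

$1,529.84

Flexible spending account contribution: $134.13
403(b): $2,408.91 × 0.06 = $144.53
Pre-tax total = $134.13 + $144.53 = $278.66
Taxable wages = $2,408.91 − $278.66 = $2,130.25
State income tax: $2,130.25 × 0.07 = $149.12
Medicare tax: $2,408.91 × 0.02 = $48.18
Union dues: $208.85
AD&D insurance premium: $194.26
Total deductions = $134.13 + $144.53 + $149.12 + $48.18 + $208.85 + $194.26 = $879.07
Net pay = $2,408.91 − $879.07 = $1,529.84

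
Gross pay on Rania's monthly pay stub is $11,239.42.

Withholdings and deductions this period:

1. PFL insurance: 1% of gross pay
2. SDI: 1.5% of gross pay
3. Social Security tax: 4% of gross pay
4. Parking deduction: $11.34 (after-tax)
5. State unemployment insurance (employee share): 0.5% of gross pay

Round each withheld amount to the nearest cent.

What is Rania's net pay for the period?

$10,441.32

SDI: $11,239.42 × 0.015 = $168.59
PFL insurance: $11,239.42 × 0.01 = $112.39
State unemployment insurance (employee share): $11,239.42 × 0.005 = $56.20
Social Security tax: $11,239.42 × 0.04 = $449.58
Parking deduction: $11.34
Total deductions = $168.59 + $112.39 + $56.20 + $449.58 + $11.34 = $798.10
Net pay = $11,239.42 − $798.10 = $10,441.32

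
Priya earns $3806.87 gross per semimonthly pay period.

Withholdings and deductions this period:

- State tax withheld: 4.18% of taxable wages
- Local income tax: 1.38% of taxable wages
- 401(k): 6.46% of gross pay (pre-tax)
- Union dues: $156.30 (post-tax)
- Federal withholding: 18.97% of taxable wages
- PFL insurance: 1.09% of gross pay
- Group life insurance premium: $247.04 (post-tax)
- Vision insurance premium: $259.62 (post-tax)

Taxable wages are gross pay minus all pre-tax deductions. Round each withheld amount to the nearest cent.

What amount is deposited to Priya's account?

$1983.00

401(k): $3806.87 × 0.0646 = $245.92
Taxable wages = $3806.87 − $245.92 = $3560.95
Federal withholding: $3560.95 × 0.1897 = $675.51
Local income tax: $3560.95 × 0.0138 = $49.14
State tax withheld: $3560.95 × 0.0418 = $148.85
PFL insurance: $3806.87 × 0.0109 = $41.49
Group life insurance premium: $247.04
Union dues: $156.30
Vision insurance premium: $259.62
Total deductions = $245.92 + $675.51 + $49.14 + $148.85 + $41.49 + $247.04 + $156.30 + $259.62 = $1823.87
Net pay = $3806.87 − $1823.87 = $1983.00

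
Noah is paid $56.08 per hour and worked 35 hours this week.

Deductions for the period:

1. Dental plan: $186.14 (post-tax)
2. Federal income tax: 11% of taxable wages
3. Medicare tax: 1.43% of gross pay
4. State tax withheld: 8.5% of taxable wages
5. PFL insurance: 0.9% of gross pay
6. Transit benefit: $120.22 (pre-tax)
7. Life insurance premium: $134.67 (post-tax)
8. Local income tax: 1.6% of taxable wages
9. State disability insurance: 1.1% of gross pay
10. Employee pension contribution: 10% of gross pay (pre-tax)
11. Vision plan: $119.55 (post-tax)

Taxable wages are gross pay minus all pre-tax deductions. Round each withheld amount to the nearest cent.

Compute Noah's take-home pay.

$791.24

Gross pay: 35 × $56.08 = $1,962.80
Transit benefit: $120.22
Employee pension contribution: $1,962.80 × 0.1 = $196.28
Pre-tax total = $120.22 + $196.28 = $316.50
Taxable wages = $1,962.80 − $316.50 = $1,646.30
State tax withheld: $1,646.30 × 0.085 = $139.94
Federal income tax: $1,646.30 × 0.11 = $181.09
Local income tax: $1,646.30 × 0.016 = $26.34
State disability insurance: $1,962.80 × 0.011 = $21.59
PFL insurance: $1,962.80 × 0.009 = $17.67
Medicare tax: $1,962.80 × 0.0143 = $28.07
Life insurance premium: $134.67
Vision plan: $119.55
Dental plan: $186.14
Total deductions = $120.22 + $196.28 + $139.94 + $181.09 + $26.34 + $21.59 + $17.67 + $28.07 + $134.67 + $119.55 + $186.14 = $1,171.56
Net pay = $1,962.80 − $1,171.56 = $791.24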